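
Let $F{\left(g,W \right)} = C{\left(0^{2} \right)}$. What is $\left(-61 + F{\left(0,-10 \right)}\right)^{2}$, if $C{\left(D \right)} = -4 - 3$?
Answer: $4624$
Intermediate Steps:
$C{\left(D \right)} = -7$ ($C{\left(D \right)} = -4 - 3 = -7$)
$F{\left(g,W \right)} = -7$
$\left(-61 + F{\left(0,-10 \right)}\right)^{2} = \left(-61 - 7\right)^{2} = \left(-68\right)^{2} = 4624$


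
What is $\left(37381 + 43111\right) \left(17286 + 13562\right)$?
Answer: $2483017216$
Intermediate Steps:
$\left(37381 + 43111\right) \left(17286 + 13562\right) = 80492 \cdot 30848 = 2483017216$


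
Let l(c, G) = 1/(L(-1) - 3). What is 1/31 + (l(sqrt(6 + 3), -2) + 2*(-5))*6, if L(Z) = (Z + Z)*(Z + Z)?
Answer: -1673/31 ≈ -53.968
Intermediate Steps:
L(Z) = 4*Z**2 (L(Z) = (2*Z)*(2*Z) = 4*Z**2)
l(c, G) = 1 (l(c, G) = 1/(4*(-1)**2 - 3) = 1/(4*1 - 3) = 1/(4 - 3) = 1/1 = 1)
1/31 + (l(sqrt(6 + 3), -2) + 2*(-5))*6 = 1/31 + (1 + 2*(-5))*6 = 1/31 + (1 - 10)*6 = 1/31 - 9*6 = 1/31 - 54 = -1673/31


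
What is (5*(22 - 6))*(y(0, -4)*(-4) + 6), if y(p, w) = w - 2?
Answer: 2400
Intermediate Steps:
y(p, w) = -2 + w
(5*(22 - 6))*(y(0, -4)*(-4) + 6) = (5*(22 - 6))*((-2 - 4)*(-4) + 6) = (5*16)*(-6*(-4) + 6) = 80*(24 + 6) = 80*30 = 2400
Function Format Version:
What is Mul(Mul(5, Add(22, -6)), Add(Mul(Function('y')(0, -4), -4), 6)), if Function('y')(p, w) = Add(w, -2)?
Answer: 2400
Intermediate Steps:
Function('y')(p, w) = Add(-2, w)
Mul(Mul(5, Add(22, -6)), Add(Mul(Function('y')(0, -4), -4), 6)) = Mul(Mul(5, Add(22, -6)), Add(Mul(Add(-2, -4), -4), 6)) = Mul(Mul(5, 16), Add(Mul(-6, -4), 6)) = Mul(80, Add(24, 6)) = Mul(80, 30) = 2400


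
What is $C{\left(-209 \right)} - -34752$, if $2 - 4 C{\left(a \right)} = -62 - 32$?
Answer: $34776$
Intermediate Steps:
$C{\left(a \right)} = 24$ ($C{\left(a \right)} = \frac{1}{2} - \frac{-62 - 32}{4} = \frac{1}{2} - - \frac{47}{2} = \frac{1}{2} + \frac{47}{2} = 24$)
$C{\left(-209 \right)} - -34752 = 24 - -34752 = 24 + 34752 = 34776$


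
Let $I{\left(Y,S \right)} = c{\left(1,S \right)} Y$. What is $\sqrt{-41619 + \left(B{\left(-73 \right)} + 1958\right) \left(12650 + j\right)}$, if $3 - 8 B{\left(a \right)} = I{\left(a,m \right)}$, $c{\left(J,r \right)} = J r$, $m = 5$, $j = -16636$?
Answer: $i \sqrt{8029563} \approx 2833.6 i$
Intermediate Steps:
$I{\left(Y,S \right)} = S Y$ ($I{\left(Y,S \right)} = 1 S Y = S Y$)
$B{\left(a \right)} = \frac{3}{8} - \frac{5 a}{8}$
$\sqrt{-41619 + \left(B{\left(-73 \right)} + 1958\right) \left(12650 + j\right)} = \sqrt{-41619 + \left(\left(\frac{3}{8} - - \frac{365}{8}\right) + 1958\right) \left(12650 - 16636\right)} = \sqrt{-41619 + \left(\left(\frac{3}{8} + \frac{365}{8}\right) + 1958\right) \left(-3986\right)} = \sqrt{-41619 + \left(46 + 1958\right) \left(-3986\right)} = \sqrt{-41619 + 2004 \left(-3986\right)} = \sqrt{-41619 - 7987944} = \sqrt{-8029563} = i \sqrt{8029563}$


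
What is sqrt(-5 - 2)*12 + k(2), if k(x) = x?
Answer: 2 + 12*I*sqrt(7) ≈ 2.0 + 31.749*I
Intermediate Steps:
sqrt(-5 - 2)*12 + k(2) = sqrt(-5 - 2)*12 + 2 = sqrt(-7)*12 + 2 = (I*sqrt(7))*12 + 2 = 12*I*sqrt(7) + 2 = 2 + 12*I*sqrt(7)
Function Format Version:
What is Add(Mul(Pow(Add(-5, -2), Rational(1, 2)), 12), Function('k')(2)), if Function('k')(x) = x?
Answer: Add(2, Mul(12, I, Pow(7, Rational(1, 2)))) ≈ Add(2.0000, Mul(31.749, I))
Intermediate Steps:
Add(Mul(Pow(Add(-5, -2), Rational(1, 2)), 12), Function('k')(2)) = Add(Mul(Pow(Add(-5, -2), Rational(1, 2)), 12), 2) = Add(Mul(Pow(-7, Rational(1, 2)), 12), 2) = Add(Mul(Mul(I, Pow(7, Rational(1, 2))), 12), 2) = Add(Mul(12, I, Pow(7, Rational(1, 2))), 2) = Add(2, Mul(12, I, Pow(7, Rational(1, 2))))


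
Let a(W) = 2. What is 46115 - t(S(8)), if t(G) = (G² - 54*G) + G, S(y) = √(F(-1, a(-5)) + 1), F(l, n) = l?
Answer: 46115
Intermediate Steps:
S(y) = 0 (S(y) = √(-1 + 1) = √0 = 0)
t(G) = G² - 53*G
46115 - t(S(8)) = 46115 - 0*(-53 + 0) = 46115 - 0*(-53) = 46115 - 1*0 = 46115 + 0 = 46115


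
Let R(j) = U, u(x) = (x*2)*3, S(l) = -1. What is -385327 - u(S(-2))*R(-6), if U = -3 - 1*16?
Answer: -385441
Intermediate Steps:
u(x) = 6*x (u(x) = (2*x)*3 = 6*x)
U = -19 (U = -3 - 16 = -19)
R(j) = -19
-385327 - u(S(-2))*R(-6) = -385327 - 6*(-1)*(-19) = -385327 - (-6)*(-19) = -385327 - 1*114 = -385327 - 114 = -385441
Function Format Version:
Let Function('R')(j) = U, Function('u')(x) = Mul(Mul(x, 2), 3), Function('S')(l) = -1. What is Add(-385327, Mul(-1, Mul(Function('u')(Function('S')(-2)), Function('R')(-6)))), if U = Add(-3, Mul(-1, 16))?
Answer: -385441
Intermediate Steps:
Function('u')(x) = Mul(6, x) (Function('u')(x) = Mul(Mul(2, x), 3) = Mul(6, x))
U = -19 (U = Add(-3, -16) = -19)
Function('R')(j) = -19
Add(-385327, Mul(-1, Mul(Function('u')(Function('S')(-2)), Function('R')(-6)))) = Add(-385327, Mul(-1, Mul(Mul(6, -1), -19))) = Add(-385327, Mul(-1, Mul(-6, -19))) = Add(-385327, Mul(-1, 114)) = Add(-385327, -114) = -385441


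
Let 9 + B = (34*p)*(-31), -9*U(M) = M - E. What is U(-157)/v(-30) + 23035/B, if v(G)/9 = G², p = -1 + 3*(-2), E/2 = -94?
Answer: 1679023061/537200100 ≈ 3.1255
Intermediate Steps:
E = -188 (E = 2*(-94) = -188)
p = -7 (p = -1 - 6 = -7)
v(G) = 9*G²
U(M) = -188/9 - M/9 (U(M) = -(M - 1*(-188))/9 = -(M + 188)/9 = -(188 + M)/9 = -188/9 - M/9)
B = 7369 (B = -9 + (34*(-7))*(-31) = -9 - 238*(-31) = -9 + 7378 = 7369)
U(-157)/v(-30) + 23035/B = (-188/9 - ⅑*(-157))/((9*(-30)²)) + 23035/7369 = (-188/9 + 157/9)/((9*900)) + 23035*(1/7369) = -31/9/8100 + 23035/7369 = -31/9*1/8100 + 23035/7369 = -31/72900 + 23035/7369 = 1679023061/537200100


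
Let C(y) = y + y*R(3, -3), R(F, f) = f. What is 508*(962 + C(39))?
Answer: 449072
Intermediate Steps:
C(y) = -2*y (C(y) = y + y*(-3) = y - 3*y = -2*y)
508*(962 + C(39)) = 508*(962 - 2*39) = 508*(962 - 78) = 508*884 = 449072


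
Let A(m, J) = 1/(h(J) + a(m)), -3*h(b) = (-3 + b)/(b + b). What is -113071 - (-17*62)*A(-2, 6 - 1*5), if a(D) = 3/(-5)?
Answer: -234047/2 ≈ -1.1702e+5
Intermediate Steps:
h(b) = -(-3 + b)/(6*b) (h(b) = -(-3 + b)/(3*(b + b)) = -(-3 + b)/(3*(2*b)) = -(-3 + b)*1/(2*b)/3 = -(-3 + b)/(6*b))
a(D) = -⅗ (a(D) = 3*(-⅕) = -⅗)
A(m, J) = 1/(-⅗ + (3 - J)/(6*J)) (A(m, J) = 1/((3 - J)/(6*J) - ⅗) = 1/(-⅗ + (3 - J)/(6*J)))
-113071 - (-17*62)*A(-2, 6 - 1*5) = -113071 - (-17*62)*(-30*(6 - 1*5)/(-15 + 23*(6 - 1*5))) = -113071 - (-1054)*(-30*(6 - 5)/(-15 + 23*(6 - 5))) = -113071 - (-1054)*(-30*1/(-15 + 23*1)) = -113071 - (-1054)*(-30*1/(-15 + 23)) = -113071 - (-1054)*(-30*1/8) = -113071 - (-1054)*(-30*1*⅛) = -113071 - (-1054)*(-15)/4 = -113071 - 1*7905/2 = -113071 - 7905/2 = -234047/2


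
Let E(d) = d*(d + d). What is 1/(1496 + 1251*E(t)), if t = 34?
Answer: 1/2893808 ≈ 3.4557e-7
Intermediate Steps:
E(d) = 2*d² (E(d) = d*(2*d) = 2*d²)
1/(1496 + 1251*E(t)) = 1/(1496 + 1251*(2*34²)) = 1/(1496 + 1251*(2*1156)) = 1/(1496 + 1251*2312) = 1/(1496 + 2892312) = 1/2893808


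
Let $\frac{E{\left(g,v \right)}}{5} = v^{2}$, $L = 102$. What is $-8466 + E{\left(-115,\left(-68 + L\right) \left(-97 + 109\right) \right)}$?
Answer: $823854$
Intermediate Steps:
$E{\left(g,v \right)} = 5 v^{2}$
$-8466 + E{\left(-115,\left(-68 + L\right) \left(-97 + 109\right) \right)} = -8466 + 5 \left(\left(-68 + 102\right) \left(-97 + 109\right)\right)^{2} = -8466 + 5 \left(34 \cdot 12\right)^{2} = -8466 + 5 \cdot 408^{2} = -8466 + 5 \cdot 166464 = -8466 + 832320 = 823854$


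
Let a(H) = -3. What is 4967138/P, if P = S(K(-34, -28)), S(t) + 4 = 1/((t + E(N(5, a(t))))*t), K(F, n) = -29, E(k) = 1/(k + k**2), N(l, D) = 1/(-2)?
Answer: -4753551066/3827 ≈ -1.2421e+6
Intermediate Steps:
N(l, D) = -1/2
S(t) = -4 + 1/(t*(-4 + t)) (S(t) = -4 + 1/((t + 1/((-1/2)*(1 - 1/2)))*t) = -4 + 1/((t - 2/1/2)*t) = -4 + 1/((t - 2*2)*t) = -4 + 1/((t - 4)*t) = -4 + 1/((-4 + t)*t) = -4 + 1/(t*(-4 + t)))
P = -3827/957 (P = (1 - 4*(-29)**2 + 16*(-29))/((-29)*(-4 - 29)) = -1/29*(1 - 4*841 - 464)/(-33) = -1/29*(-1/33)*(1 - 3364 - 464) = -1/29*(-1/33)*(-3827) = -3827/957 ≈ -3.9990)
4967138/P = 4967138/(-3827/957) = 4967138*(-957/3827) = -4753551066/3827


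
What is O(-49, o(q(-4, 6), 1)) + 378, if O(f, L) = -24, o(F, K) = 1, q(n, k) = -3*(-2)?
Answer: 354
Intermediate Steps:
q(n, k) = 6
O(-49, o(q(-4, 6), 1)) + 378 = -24 + 378 = 354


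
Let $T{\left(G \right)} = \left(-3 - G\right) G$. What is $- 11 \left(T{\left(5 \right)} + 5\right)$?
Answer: $385$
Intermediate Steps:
$T{\left(G \right)} = G \left(-3 - G\right)$
$- 11 \left(T{\left(5 \right)} + 5\right) = - 11 \left(\left(-1\right) 5 \left(3 + 5\right) + 5\right) = - 11 \left(\left(-1\right) 5 \cdot 8 + 5\right) = - 11 \left(-40 + 5\right) = \left(-11\right) \left(-35\right) = 385$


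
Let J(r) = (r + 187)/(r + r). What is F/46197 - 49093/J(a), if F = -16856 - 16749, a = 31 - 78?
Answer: 106591265737/3233790 ≈ 32962.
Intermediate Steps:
a = -47
F = -33605
J(r) = (187 + r)/(2*r) (J(r) = (187 + r)/((2*r)) = (187 + r)*(1/(2*r)) = (187 + r)/(2*r))
F/46197 - 49093/J(a) = -33605/46197 - 49093*(-94/(187 - 47)) = -33605*1/46197 - 49093/((1/2)*(-1/47)*140) = -33605/46197 - 49093/(-70/47) = -33605/46197 - 49093*(-47/70) = -33605/46197 + 2307371/70 = 106591265737/3233790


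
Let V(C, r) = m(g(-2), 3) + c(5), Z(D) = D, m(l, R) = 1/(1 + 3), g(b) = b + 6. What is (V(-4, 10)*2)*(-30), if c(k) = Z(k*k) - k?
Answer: -1215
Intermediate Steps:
g(b) = 6 + b
m(l, R) = ¼ (m(l, R) = 1/4 = ¼)
c(k) = k² - k (c(k) = k*k - k = k² - k)
V(C, r) = 81/4 (V(C, r) = ¼ + 5*(-1 + 5) = ¼ + 5*4 = ¼ + 20 = 81/4)
(V(-4, 10)*2)*(-30) = ((81/4)*2)*(-30) = (81/2)*(-30) = -1215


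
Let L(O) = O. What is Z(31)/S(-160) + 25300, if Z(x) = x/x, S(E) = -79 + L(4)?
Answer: 1897499/75 ≈ 25300.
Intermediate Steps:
S(E) = -75 (S(E) = -79 + 4 = -75)
Z(x) = 1
Z(31)/S(-160) + 25300 = 1/(-75) + 25300 = 1*(-1/75) + 25300 = -1/75 + 25300 = 1897499/75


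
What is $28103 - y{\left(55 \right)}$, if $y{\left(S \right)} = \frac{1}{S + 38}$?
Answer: $\frac{2613578}{93} \approx 28103.0$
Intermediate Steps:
$y{\left(S \right)} = \frac{1}{38 + S}$
$28103 - y{\left(55 \right)} = 28103 - \frac{1}{38 + 55} = 28103 - \frac{1}{93} = \frac{2613578}{93}$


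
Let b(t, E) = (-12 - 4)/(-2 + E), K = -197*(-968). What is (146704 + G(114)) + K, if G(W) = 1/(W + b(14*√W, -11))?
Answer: 505425213/1498 ≈ 3.3740e+5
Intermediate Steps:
K = 190696
b(t, E) = -16/(-2 + E)
G(W) = 1/(16/13 + W) (G(W) = 1/(W - 16/(-2 - 11)) = 1/(W - 16/(-13)) = 1/(W - 16*(-1/13)) = 1/(W + 16/13) = 1/(16/13 + W))
(146704 + G(114)) + K = (146704 + 13/(16 + 13*114)) + 190696 = (146704 + 13/(16 + 1482)) + 190696 = (146704 + 13/1498) + 190696 = 219762605/1498 + 190696 = 505425213/1498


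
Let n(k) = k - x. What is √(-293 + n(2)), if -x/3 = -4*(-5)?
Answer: I*√231 ≈ 15.199*I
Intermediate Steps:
x = -60 (x = -(-12)*(-5) = -3*20 = -60)
n(k) = 60 + k (n(k) = k - 1*(-60) = k + 60 = 60 + k)
√(-293 + n(2)) = √(-293 + (60 + 2)) = √(-293 + 62) = √(-231) = I*√231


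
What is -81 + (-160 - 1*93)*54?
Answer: -13743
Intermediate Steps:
-81 + (-160 - 1*93)*54 = -81 + (-160 - 93)*54 = -81 - 253*54 = -81 - 13662 = -13743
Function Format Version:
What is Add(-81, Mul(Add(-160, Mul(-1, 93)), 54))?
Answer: -13743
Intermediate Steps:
Add(-81, Mul(Add(-160, Mul(-1, 93)), 54)) = Add(-81, Mul(Add(-160, -93), 54)) = Add(-81, Mul(-253, 54)) = Add(-81, -13662) = -13743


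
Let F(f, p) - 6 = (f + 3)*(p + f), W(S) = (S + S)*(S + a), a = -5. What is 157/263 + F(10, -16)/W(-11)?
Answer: 4541/11572 ≈ 0.39241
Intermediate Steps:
W(S) = 2*S*(-5 + S) (W(S) = (S + S)*(S - 5) = (2*S)*(-5 + S) = 2*S*(-5 + S))
F(f, p) = 6 + (3 + f)*(f + p) (F(f, p) = 6 + (f + 3)*(p + f) = 6 + (3 + f)*(f + p))
157/263 + F(10, -16)/W(-11) = 157/263 + (6 + 10² + 3*10 + 3*(-16) + 10*(-16))/((2*(-11)*(-5 - 11))) = 157*(1/263) + (6 + 100 + 30 - 48 - 160)/((2*(-11)*(-16))) = 157/263 - 72/352 = 157/263 - 72*1/352 = 157/263 - 9/44 = 4541/11572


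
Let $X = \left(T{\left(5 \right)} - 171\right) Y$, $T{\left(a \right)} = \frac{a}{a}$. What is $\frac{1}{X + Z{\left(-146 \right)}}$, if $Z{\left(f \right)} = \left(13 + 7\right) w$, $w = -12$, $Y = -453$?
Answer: $\frac{1}{76770} \approx 1.3026 \cdot 10^{-5}$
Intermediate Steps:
$T{\left(a \right)} = 1$
$Z{\left(f \right)} = -240$ ($Z{\left(f \right)} = \left(13 + 7\right) \left(-12\right) = 20 \left(-12\right) = -240$)
$X = 77010$ ($X = \left(1 - 171\right) \left(-453\right) = \left(-170\right) \left(-453\right) = 77010$)
$\frac{1}{X + Z{\left(-146 \right)}} = \frac{1}{77010 - 240} = \frac{1}{76770}$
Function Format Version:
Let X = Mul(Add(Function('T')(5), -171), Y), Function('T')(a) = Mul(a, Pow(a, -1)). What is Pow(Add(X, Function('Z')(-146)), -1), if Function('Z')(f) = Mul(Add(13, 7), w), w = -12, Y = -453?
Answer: Rational(1, 76770) ≈ 1.3026e-5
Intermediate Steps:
Function('T')(a) = 1
Function('Z')(f) = -240 (Function('Z')(f) = Mul(Add(13, 7), -12) = Mul(20, -12) = -240)
X = 77010 (X = Mul(Add(1, -171), -453) = Mul(-170, -453) = 77010)
Pow(Add(X, Function('Z')(-146)), -1) = Pow(Add(77010, -240), -1) = Pow(76770, -1) = Rational(1, 76770)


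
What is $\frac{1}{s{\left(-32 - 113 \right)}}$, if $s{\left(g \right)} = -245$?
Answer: $- \frac{1}{245} \approx -0.0040816$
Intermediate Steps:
$\frac{1}{s{\left(-32 - 113 \right)}} = \frac{1}{-245} = - \frac{1}{245}$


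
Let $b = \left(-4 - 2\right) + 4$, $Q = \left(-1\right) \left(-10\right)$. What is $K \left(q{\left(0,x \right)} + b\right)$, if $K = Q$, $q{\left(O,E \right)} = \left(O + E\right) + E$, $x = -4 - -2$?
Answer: $-60$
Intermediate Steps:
$Q = 10$
$x = -2$ ($x = -4 + 2 = -2$)
$q{\left(O,E \right)} = O + 2 E$ ($q{\left(O,E \right)} = \left(E + O\right) + E = O + 2 E$)
$b = -2$ ($b = -6 + 4 = -2$)
$K = 10$
$K \left(q{\left(0,x \right)} + b\right) = 10 \left(\left(0 + 2 \left(-2\right)\right) - 2\right) = 10 \left(\left(0 - 4\right) - 2\right) = 10 \left(-4 - 2\right) = 10 \left(-6\right) = -60$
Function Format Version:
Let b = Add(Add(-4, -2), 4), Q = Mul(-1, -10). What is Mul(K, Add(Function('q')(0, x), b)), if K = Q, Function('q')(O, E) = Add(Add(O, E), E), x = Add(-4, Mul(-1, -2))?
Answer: -60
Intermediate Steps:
Q = 10
x = -2 (x = Add(-4, 2) = -2)
Function('q')(O, E) = Add(O, Mul(2, E)) (Function('q')(O, E) = Add(Add(E, O), E) = Add(O, Mul(2, E)))
b = -2 (b = Add(-6, 4) = -2)
K = 10
Mul(K, Add(Function('q')(0, x), b)) = Mul(10, Add(Add(0, Mul(2, -2)), -2)) = Mul(10, Add(Add(0, -4), -2)) = Mul(10, Add(-4, -2)) = Mul(10, -6) = -60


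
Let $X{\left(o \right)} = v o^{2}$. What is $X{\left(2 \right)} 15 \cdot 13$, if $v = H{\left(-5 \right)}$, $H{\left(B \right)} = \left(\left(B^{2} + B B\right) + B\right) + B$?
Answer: $31200$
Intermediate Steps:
$H{\left(B \right)} = 2 B + 2 B^{2}$ ($H{\left(B \right)} = \left(\left(B^{2} + B^{2}\right) + B\right) + B = \left(2 B^{2} + B\right) + B = \left(B + 2 B^{2}\right) + B = 2 B + 2 B^{2}$)
$v = 40$ ($v = 2 \left(-5\right) \left(1 - 5\right) = 2 \left(-5\right) \left(-4\right) = 40$)
$X{\left(o \right)} = 40 o^{2}$
$X{\left(2 \right)} 15 \cdot 13 = 40 \cdot 2^{2} \cdot 15 \cdot 13 = 40 \cdot 4 \cdot 15 \cdot 13 = 160 \cdot 15 \cdot 13 = 2400 \cdot 13 = 31200$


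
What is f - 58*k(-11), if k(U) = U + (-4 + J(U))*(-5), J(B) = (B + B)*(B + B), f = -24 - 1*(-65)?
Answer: 139879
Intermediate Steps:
f = 41 (f = -24 + 65 = 41)
J(B) = 4*B**2 (J(B) = (2*B)*(2*B) = 4*B**2)
k(U) = 20 + U - 20*U**2 (k(U) = U + (-4 + 4*U**2)*(-5) = U + (20 - 20*U**2) = 20 + U - 20*U**2)
f - 58*k(-11) = 41 - 58*(20 - 11 - 20*(-11)**2) = 41 - 58*(20 - 11 - 20*121) = 41 - 58*(20 - 11 - 2420) = 41 - 58*(-2411) = 41 + 139838 = 139879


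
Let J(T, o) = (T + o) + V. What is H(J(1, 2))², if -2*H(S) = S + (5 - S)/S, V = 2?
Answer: 25/4 ≈ 6.2500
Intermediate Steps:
J(T, o) = 2 + T + o (J(T, o) = (T + o) + 2 = 2 + T + o)
H(S) = -S/2 - (5 - S)/(2*S) (H(S) = -(S + (5 - S)/S)/2 = -S/2 - (5 - S)/(2*S))
H(J(1, 2))² = ((-5 + (2 + 1 + 2) - (2 + 1 + 2)²)/(2*(2 + 1 + 2)))² = ((½)*(-5 + 5 - 1*5²)/5)² = ((½)*(⅕)*(-5 + 5 - 1*25))² = ((½)*(⅕)*(-5 + 5 - 25))² = ((½)*(⅕)*(-25))² = (-5/2)² = 25/4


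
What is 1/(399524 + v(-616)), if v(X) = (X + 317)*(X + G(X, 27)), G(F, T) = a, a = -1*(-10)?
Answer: 1/580718 ≈ 1.7220e-6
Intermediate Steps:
a = 10
G(F, T) = 10
v(X) = (10 + X)*(317 + X) (v(X) = (X + 317)*(X + 10) = (317 + X)*(10 + X) = (10 + X)*(317 + X))
1/(399524 + v(-616)) = 1/(399524 + (3170 + (-616)**2 + 327*(-616))) = 1/(399524 + (3170 + 379456 - 201432)) = 1/(399524 + 181194) = 1/580718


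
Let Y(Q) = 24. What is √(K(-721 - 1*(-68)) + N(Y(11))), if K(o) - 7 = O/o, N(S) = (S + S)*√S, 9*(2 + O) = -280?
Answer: √(27058361 + 368417376*√6)/1959 ≈ 15.563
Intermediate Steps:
O = -298/9 (O = -2 + (⅑)*(-280) = -2 - 280/9 = -298/9 ≈ -33.111)
N(S) = 2*S^(3/2) (N(S) = (2*S)*√S = 2*S^(3/2))
K(o) = 7 - 298/(9*o)
√(K(-721 - 1*(-68)) + N(Y(11))) = √((7 - 298/(9*(-721 - 1*(-68)))) + 2*24^(3/2)) = √((7 - 298/(9*(-721 + 68))) + 2*(48*√6)) = √((7 - 298/9/(-653)) + 96*√6) = √((7 - 298/9*(-1/653)) + 96*√6) = √((7 + 298/5877) + 96*√6) = √(41437/5877 + 96*√6)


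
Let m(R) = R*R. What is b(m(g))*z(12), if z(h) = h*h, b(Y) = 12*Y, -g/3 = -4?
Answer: 248832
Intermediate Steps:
g = 12 (g = -3*(-4) = 12)
m(R) = R²
z(h) = h²
b(m(g))*z(12) = (12*12²)*12² = (12*144)*144 = 1728*144 = 248832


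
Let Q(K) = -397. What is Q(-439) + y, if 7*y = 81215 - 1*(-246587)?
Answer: 325023/7 ≈ 46432.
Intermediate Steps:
y = 327802/7 (y = (81215 - 1*(-246587))/7 = (81215 + 246587)/7 = (⅐)*327802 = 327802/7 ≈ 46829.)
Q(-439) + y = -397 + 327802/7 = 325023/7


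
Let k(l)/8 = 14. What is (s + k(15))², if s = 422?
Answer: 285156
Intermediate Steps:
k(l) = 112 (k(l) = 8*14 = 112)
(s + k(15))² = (422 + 112)² = 534² = 285156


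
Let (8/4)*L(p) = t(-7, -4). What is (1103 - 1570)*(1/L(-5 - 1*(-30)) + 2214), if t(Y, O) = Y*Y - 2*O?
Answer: -58935400/57 ≈ -1.0340e+6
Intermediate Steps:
t(Y, O) = Y² - 2*O
L(p) = 57/2 (L(p) = ((-7)² - 2*(-4))/2 = (49 + 8)/2 = (½)*57 = 57/2)
(1103 - 1570)*(1/L(-5 - 1*(-30)) + 2214) = (1103 - 1570)*(1/(57/2) + 2214) = -467*(2/57 + 2214) = -467*126200/57 = -58935400/57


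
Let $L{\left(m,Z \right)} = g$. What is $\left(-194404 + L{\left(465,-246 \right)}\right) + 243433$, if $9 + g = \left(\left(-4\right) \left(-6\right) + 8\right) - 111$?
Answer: $48941$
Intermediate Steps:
$g = -88$ ($g = -9 + \left(\left(\left(-4\right) \left(-6\right) + 8\right) - 111\right) = -9 + \left(\left(24 + 8\right) - 111\right) = -9 + \left(32 - 111\right) = -9 - 79 = -88$)
$L{\left(m,Z \right)} = -88$
$\left(-194404 + L{\left(465,-246 \right)}\right) + 243433 = \left(-194404 - 88\right) + 243433 = -194492 + 243433 = 48941$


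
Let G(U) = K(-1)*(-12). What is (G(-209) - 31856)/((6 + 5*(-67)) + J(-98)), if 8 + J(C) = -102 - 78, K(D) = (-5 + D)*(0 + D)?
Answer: 31928/517 ≈ 61.756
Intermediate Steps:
K(D) = D*(-5 + D) (K(D) = (-5 + D)*D = D*(-5 + D))
J(C) = -188 (J(C) = -8 + (-102 - 78) = -8 - 180 = -188)
G(U) = -72 (G(U) = -(-5 - 1)*(-12) = -1*(-6)*(-12) = 6*(-12) = -72)
(G(-209) - 31856)/((6 + 5*(-67)) + J(-98)) = (-72 - 31856)/((6 + 5*(-67)) - 188) = -31928/((6 - 335) - 188) = -31928/(-329 - 188) = -31928/(-517) = -31928*(-1/517) = 31928/517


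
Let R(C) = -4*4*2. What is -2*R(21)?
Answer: 64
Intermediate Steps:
R(C) = -32 (R(C) = -16*2 = -32)
-2*R(21) = -2*(-32) = 64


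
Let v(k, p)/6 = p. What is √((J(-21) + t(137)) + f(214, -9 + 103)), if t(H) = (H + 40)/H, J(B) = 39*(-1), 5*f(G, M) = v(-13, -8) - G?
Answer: 2*I*√10570235/685 ≈ 9.4925*I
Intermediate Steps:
v(k, p) = 6*p
f(G, M) = -48/5 - G/5 (f(G, M) = (6*(-8) - G)/5 = (-48 - G)/5 = -48/5 - G/5)
J(B) = -39
t(H) = (40 + H)/H
√((J(-21) + t(137)) + f(214, -9 + 103)) = √((-39 + (40 + 137)/137) + (-48/5 - ⅕*214)) = √((-39 + (1/137)*177) + (-48/5 - 214/5)) = √((-39 + 177/137) - 262/5) = √(-5166/137 - 262/5) = √(-61724/685) = 2*I*√10570235/685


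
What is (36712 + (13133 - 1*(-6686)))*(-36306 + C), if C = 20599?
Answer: -887932417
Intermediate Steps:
(36712 + (13133 - 1*(-6686)))*(-36306 + C) = (36712 + (13133 - 1*(-6686)))*(-36306 + 20599) = (36712 + (13133 + 6686))*(-15707) = (36712 + 19819)*(-15707) = 56531*(-15707) = -887932417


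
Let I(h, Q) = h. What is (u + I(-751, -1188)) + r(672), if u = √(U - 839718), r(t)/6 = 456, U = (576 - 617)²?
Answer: 1985 + I*√838037 ≈ 1985.0 + 915.44*I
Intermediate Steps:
U = 1681 (U = (-41)² = 1681)
r(t) = 2736 (r(t) = 6*456 = 2736)
u = I*√838037 (u = √(1681 - 839718) = √(-838037) = I*√838037 ≈ 915.44*I)
(u + I(-751, -1188)) + r(672) = (I*√838037 - 751) + 2736 = (-751 + I*√838037) + 2736 = 1985 + I*√838037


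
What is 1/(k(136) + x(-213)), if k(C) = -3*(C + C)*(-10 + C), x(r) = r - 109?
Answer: -1/103138 ≈ -9.6958e-6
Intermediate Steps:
x(r) = -109 + r
k(C) = -6*C*(-10 + C) (k(C) = -3*2*C*(-10 + C) = -6*C*(-10 + C))
1/(k(136) + x(-213)) = 1/(6*136*(10 - 1*136) + (-109 - 213)) = 1/(6*136*(10 - 136) - 322) = 1/(6*136*(-126) - 322) = 1/(-102816 - 322) = 1/(-103138) = -1/103138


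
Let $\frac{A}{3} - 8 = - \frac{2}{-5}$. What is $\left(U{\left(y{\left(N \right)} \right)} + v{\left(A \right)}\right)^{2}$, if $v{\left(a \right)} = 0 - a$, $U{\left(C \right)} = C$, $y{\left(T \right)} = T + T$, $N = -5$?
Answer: $\frac{30976}{25} \approx 1239.0$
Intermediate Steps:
$y{\left(T \right)} = 2 T$
$A = \frac{126}{5}$ ($A = 24 + 3 \left(- \frac{2}{-5}\right) = 24 + 3 \left(\left(-2\right) \left(- \frac{1}{5}\right)\right) = 24 + 3 \cdot \frac{2}{5} = 24 + \frac{6}{5} = \frac{126}{5} \approx 25.2$)
$v{\left(a \right)} = - a$
$\left(U{\left(y{\left(N \right)} \right)} + v{\left(A \right)}\right)^{2} = \left(2 \left(-5\right) - \frac{126}{5}\right)^{2} = \left(-10 - \frac{126}{5}\right)^{2} = \left(- \frac{176}{5}\right)^{2} = \frac{30976}{25}$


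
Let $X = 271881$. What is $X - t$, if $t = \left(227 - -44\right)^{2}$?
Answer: $198440$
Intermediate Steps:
$t = 73441$ ($t = \left(227 + 44\right)^{2} = 271^{2} = 73441$)
$X - t = 271881 - 73441 = 198440$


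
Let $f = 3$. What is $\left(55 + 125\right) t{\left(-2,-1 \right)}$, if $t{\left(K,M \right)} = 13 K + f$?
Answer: $-4140$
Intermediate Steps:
$t{\left(K,M \right)} = 3 + 13 K$ ($t{\left(K,M \right)} = 13 K + 3 = 3 + 13 K$)
$\left(55 + 125\right) t{\left(-2,-1 \right)} = \left(55 + 125\right) \left(3 + 13 \left(-2\right)\right) = 180 \left(3 - 26\right) = 180 \left(-23\right) = -4140$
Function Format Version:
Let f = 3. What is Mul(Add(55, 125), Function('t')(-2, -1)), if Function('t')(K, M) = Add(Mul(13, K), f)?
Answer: -4140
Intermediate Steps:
Function('t')(K, M) = Add(3, Mul(13, K)) (Function('t')(K, M) = Add(Mul(13, K), 3) = Add(3, Mul(13, K)))
Mul(Add(55, 125), Function('t')(-2, -1)) = Mul(Add(55, 125), Add(3, Mul(13, -2))) = Mul(180, Add(3, -26)) = Mul(180, -23) = -4140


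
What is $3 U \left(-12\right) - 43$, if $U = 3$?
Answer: $-151$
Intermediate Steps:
$3 U \left(-12\right) - 43 = 3 \cdot 3 \left(-12\right) - 43 = 9 \left(-12\right) - 43 = -108 - 43 = -151$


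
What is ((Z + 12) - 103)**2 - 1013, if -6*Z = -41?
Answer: 218557/36 ≈ 6071.0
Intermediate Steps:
Z = 41/6 (Z = -1/6*(-41) = 41/6 ≈ 6.8333)
((Z + 12) - 103)**2 - 1013 = ((41/6 + 12) - 103)**2 - 1013 = (113/6 - 103)**2 - 1013 = (-505/6)**2 - 1013 = 255025/36 - 1013 = 218557/36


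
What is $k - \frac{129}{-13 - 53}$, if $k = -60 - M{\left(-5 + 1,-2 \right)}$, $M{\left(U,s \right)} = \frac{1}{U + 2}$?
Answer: $- \frac{633}{11} \approx -57.545$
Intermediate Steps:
$M{\left(U,s \right)} = \frac{1}{2 + U}$
$k = - \frac{119}{2}$ ($k = -60 - \frac{1}{2 + \left(-5 + 1\right)} = -60 - \frac{1}{2 - 4} = -60 - \frac{1}{-2} = -60 - - \frac{1}{2} = -60 + \frac{1}{2} = - \frac{119}{2} \approx -59.5$)
$k - \frac{129}{-13 - 53} = - \frac{119}{2} - \frac{129}{-13 - 53} = - \frac{119}{2} - \frac{129}{-66} = - \frac{119}{2} - - \frac{43}{22} = - \frac{119}{2} + \frac{43}{22} = - \frac{633}{11}$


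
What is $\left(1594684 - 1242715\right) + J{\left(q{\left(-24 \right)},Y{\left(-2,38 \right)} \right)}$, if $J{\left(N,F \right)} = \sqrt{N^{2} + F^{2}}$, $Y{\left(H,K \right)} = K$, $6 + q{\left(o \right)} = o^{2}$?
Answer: $351969 + 38 \sqrt{226} \approx 3.5254 \cdot 10^{5}$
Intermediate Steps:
$q{\left(o \right)} = -6 + o^{2}$
$J{\left(N,F \right)} = \sqrt{F^{2} + N^{2}}$
$\left(1594684 - 1242715\right) + J{\left(q{\left(-24 \right)},Y{\left(-2,38 \right)} \right)} = \left(1594684 - 1242715\right) + \sqrt{38^{2} + \left(-6 + \left(-24\right)^{2}\right)^{2}} = 351969 + \sqrt{1444 + \left(-6 + 576\right)^{2}} = 351969 + \sqrt{1444 + 570^{2}} = 351969 + \sqrt{1444 + 324900} = 351969 + \sqrt{326344} = 351969 + 38 \sqrt{226}$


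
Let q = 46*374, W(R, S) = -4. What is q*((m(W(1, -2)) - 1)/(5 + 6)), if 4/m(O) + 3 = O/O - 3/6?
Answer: -20332/5 ≈ -4066.4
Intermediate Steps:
m(O) = -8/5 (m(O) = 4/(-3 + (O/O - 3/6)) = 4/(-3 + (1 - 3*1/6)) = 4/(-3 + (1 - 1/2)) = 4/(-3 + 1/2) = 4/(-5/2) = 4*(-2/5) = -8/5)
q = 17204
q*((m(W(1, -2)) - 1)/(5 + 6)) = 17204*((-8/5 - 1)/(5 + 6)) = 17204*(-13/5/11) = 17204*(-13/5*1/11) = 17204*(-13/55) = -20332/5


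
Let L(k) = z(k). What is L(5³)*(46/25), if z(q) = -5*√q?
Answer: -46*√5 ≈ -102.86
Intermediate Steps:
L(k) = -5*√k
L(5³)*(46/25) = (-5*5*√5)*(46/25) = (-25*√5)*(46*(1/25)) = -25*√5*(46/25) = -46*√5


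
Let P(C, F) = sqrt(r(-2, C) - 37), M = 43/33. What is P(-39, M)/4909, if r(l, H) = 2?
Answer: I*sqrt(35)/4909 ≈ 0.0012052*I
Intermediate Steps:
M = 43/33 (M = 43*(1/33) = 43/33 ≈ 1.3030)
P(C, F) = I*sqrt(35) (P(C, F) = sqrt(2 - 37) = sqrt(-35) = I*sqrt(35))
P(-39, M)/4909 = (I*sqrt(35))/4909 = (I*sqrt(35))*(1/4909) = I*sqrt(35)/4909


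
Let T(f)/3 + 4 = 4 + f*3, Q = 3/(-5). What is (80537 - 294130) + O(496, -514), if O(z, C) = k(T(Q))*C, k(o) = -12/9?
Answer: -638723/3 ≈ -2.1291e+5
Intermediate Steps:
Q = -3/5 (Q = 3*(-1/5) = -3/5 ≈ -0.60000)
T(f) = 9*f (T(f) = -12 + 3*(4 + f*3) = -12 + 3*(4 + 3*f) = -12 + (12 + 9*f) = 9*f)
k(o) = -4/3 (k(o) = -12*1/9 = -4/3)
O(z, C) = -4*C/3
(80537 - 294130) + O(496, -514) = (80537 - 294130) - 4/3*(-514) = -213593 + 2056/3 = -638723/3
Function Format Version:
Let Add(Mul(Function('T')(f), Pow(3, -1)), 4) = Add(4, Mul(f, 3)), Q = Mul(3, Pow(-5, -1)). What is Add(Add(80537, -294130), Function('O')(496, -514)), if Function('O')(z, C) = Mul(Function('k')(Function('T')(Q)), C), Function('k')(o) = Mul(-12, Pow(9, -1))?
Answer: Rational(-638723, 3) ≈ -2.1291e+5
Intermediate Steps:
Q = Rational(-3, 5) (Q = Mul(3, Rational(-1, 5)) = Rational(-3, 5) ≈ -0.60000)
Function('T')(f) = Mul(9, f) (Function('T')(f) = Add(-12, Mul(3, Add(4, Mul(f, 3)))) = Add(-12, Mul(3, Add(4, Mul(3, f)))) = Add(-12, Add(12, Mul(9, f))) = Mul(9, f))
Function('k')(o) = Rational(-4, 3) (Function('k')(o) = Mul(-12, Rational(1, 9)) = Rational(-4, 3))
Function('O')(z, C) = Mul(Rational(-4, 3), C)
Add(Add(80537, -294130), Function('O')(496, -514)) = Add(Add(80537, -294130), Mul(Rational(-4, 3), -514)) = Add(-213593, Rational(2056, 3)) = Rational(-638723, 3)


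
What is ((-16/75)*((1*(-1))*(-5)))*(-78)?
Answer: 416/5 ≈ 83.200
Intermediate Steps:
((-16/75)*((1*(-1))*(-5)))*(-78) = ((-16*1/75)*(-1*(-5)))*(-78) = -16/75*5*(-78) = -16/15*(-78) = 416/5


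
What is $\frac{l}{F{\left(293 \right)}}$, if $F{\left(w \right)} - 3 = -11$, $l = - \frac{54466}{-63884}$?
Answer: $- \frac{27233}{255536} \approx -0.10657$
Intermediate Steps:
$l = \frac{27233}{31942}$ ($l = \left(-54466\right) \left(- \frac{1}{63884}\right) = \frac{27233}{31942} \approx 0.85258$)
$F{\left(w \right)} = -8$ ($F{\left(w \right)} = 3 - 11 = -8$)
$\frac{l}{F{\left(293 \right)}} = \frac{27233}{31942 \left(-8\right)} = \frac{27233}{31942} \left(- \frac{1}{8}\right) = - \frac{27233}{255536}$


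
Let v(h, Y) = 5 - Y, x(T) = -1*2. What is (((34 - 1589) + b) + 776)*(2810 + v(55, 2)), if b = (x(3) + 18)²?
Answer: -1471199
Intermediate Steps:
x(T) = -2
b = 256 (b = (-2 + 18)² = 16² = 256)
(((34 - 1589) + b) + 776)*(2810 + v(55, 2)) = (((34 - 1589) + 256) + 776)*(2810 + (5 - 1*2)) = ((-1555 + 256) + 776)*(2810 + (5 - 2)) = (-1299 + 776)*(2810 + 3) = -523*2813 = -1471199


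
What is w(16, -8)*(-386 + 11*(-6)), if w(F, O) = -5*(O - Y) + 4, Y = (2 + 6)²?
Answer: -164528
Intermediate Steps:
Y = 64 (Y = 8² = 64)
w(F, O) = 324 - 5*O (w(F, O) = -5*(O - 1*64) + 4 = -5*(O - 64) + 4 = -5*(-64 + O) + 4 = (320 - 5*O) + 4 = 324 - 5*O)
w(16, -8)*(-386 + 11*(-6)) = (324 - 5*(-8))*(-386 + 11*(-6)) = (324 + 40)*(-386 - 66) = 364*(-452) = -164528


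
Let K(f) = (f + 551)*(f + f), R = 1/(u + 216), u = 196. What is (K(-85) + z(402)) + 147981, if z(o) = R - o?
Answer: 28163909/412 ≈ 68359.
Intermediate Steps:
R = 1/412 (R = 1/(196 + 216) = 1/412 ≈ 0.0024272)
K(f) = 2*f*(551 + f) (K(f) = (551 + f)*(2*f) = 2*f*(551 + f))
z(o) = 1/412 - o
(K(-85) + z(402)) + 147981 = (2*(-85)*(551 - 85) + (1/412 - 1*402)) + 147981 = (2*(-85)*466 + (1/412 - 402)) + 147981 = (-79220 - 165623/412) + 147981 = -32804263/412 + 147981 = 28163909/412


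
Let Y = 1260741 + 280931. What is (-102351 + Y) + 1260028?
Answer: 2699349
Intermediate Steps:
Y = 1541672
(-102351 + Y) + 1260028 = (-102351 + 1541672) + 1260028 = 1439321 + 1260028 = 2699349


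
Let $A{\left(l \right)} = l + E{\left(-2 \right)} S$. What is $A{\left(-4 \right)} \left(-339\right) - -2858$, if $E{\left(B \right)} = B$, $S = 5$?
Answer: $7604$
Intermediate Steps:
$A{\left(l \right)} = -10 + l$ ($A{\left(l \right)} = l - 10 = -10 + l$)
$A{\left(-4 \right)} \left(-339\right) - -2858 = \left(-10 - 4\right) \left(-339\right) - -2858 = \left(-14\right) \left(-339\right) + 2858 = 4746 + 2858 = 7604$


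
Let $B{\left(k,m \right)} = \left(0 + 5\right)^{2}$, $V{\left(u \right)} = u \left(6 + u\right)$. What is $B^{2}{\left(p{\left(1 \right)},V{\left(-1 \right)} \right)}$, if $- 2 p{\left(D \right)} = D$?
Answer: $625$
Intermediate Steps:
$p{\left(D \right)} = - \frac{D}{2}$
$B{\left(k,m \right)} = 25$ ($B{\left(k,m \right)} = 5^{2} = 25$)
$B^{2}{\left(p{\left(1 \right)},V{\left(-1 \right)} \right)} = 25^{2} = 625$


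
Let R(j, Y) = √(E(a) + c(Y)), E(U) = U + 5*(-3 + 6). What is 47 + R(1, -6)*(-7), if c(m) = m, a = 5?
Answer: 47 - 7*√14 ≈ 20.808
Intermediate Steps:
E(U) = 15 + U (E(U) = U + 5*3 = U + 15 = 15 + U)
R(j, Y) = √(20 + Y) (R(j, Y) = √((15 + 5) + Y) = √(20 + Y))
47 + R(1, -6)*(-7) = 47 + √(20 - 6)*(-7) = 47 + √14*(-7) = 47 - 7*√14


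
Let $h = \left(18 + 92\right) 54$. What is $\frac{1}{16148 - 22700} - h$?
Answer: $- \frac{38918881}{6552} \approx -5940.0$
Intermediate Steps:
$h = 5940$ ($h = 110 \cdot 54 = 5940$)
$\frac{1}{16148 - 22700} - h = \frac{1}{16148 - 22700} - 5940 = \frac{1}{-6552} - 5940 = - \frac{1}{6552} - 5940 = - \frac{38918881}{6552}$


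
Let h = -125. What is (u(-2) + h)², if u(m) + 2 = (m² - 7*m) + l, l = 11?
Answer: 9604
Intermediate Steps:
u(m) = 9 + m² - 7*m (u(m) = -2 + ((m² - 7*m) + 11) = -2 + (11 + m² - 7*m) = 9 + m² - 7*m)
(u(-2) + h)² = ((9 + (-2)² - 7*(-2)) - 125)² = ((9 + 4 + 14) - 125)² = (27 - 125)² = (-98)² = 9604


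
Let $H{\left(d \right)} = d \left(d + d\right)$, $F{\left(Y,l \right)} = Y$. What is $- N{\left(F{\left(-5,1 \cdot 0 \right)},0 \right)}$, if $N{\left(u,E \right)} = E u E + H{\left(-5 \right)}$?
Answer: $-50$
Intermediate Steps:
$H{\left(d \right)} = 2 d^{2}$ ($H{\left(d \right)} = d 2 d = 2 d^{2}$)
$N{\left(u,E \right)} = 50 + u E^{2}$ ($N{\left(u,E \right)} = E u E + 2 \left(-5\right)^{2} = u E^{2} + 2 \cdot 25 = u E^{2} + 50 = 50 + u E^{2}$)
$- N{\left(F{\left(-5,1 \cdot 0 \right)},0 \right)} = - (50 - 5 \cdot 0^{2}) = - (50 - 0) = - (50 + 0) = \left(-1\right) 50 = -50$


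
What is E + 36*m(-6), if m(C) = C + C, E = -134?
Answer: -566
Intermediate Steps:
m(C) = 2*C
E + 36*m(-6) = -134 + 36*(2*(-6)) = -134 + 36*(-12) = -134 - 432 = -566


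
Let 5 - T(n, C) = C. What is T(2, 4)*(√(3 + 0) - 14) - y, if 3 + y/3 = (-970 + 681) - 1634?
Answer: 5764 + √3 ≈ 5765.7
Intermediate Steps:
y = -5778 (y = -9 + 3*((-970 + 681) - 1634) = -9 + 3*(-289 - 1634) = -9 + 3*(-1923) = -9 - 5769 = -5778)
T(n, C) = 5 - C
T(2, 4)*(√(3 + 0) - 14) - y = (5 - 1*4)*(√(3 + 0) - 14) - 1*(-5778) = (5 - 4)*(√3 - 14) + 5778 = 1*(-14 + √3) + 5778 = (-14 + √3) + 5778 = 5764 + √3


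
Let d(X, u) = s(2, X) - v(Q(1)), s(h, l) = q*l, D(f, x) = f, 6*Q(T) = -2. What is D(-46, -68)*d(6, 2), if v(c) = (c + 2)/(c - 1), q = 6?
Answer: -3427/2 ≈ -1713.5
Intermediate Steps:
Q(T) = -⅓ (Q(T) = (⅙)*(-2) = -⅓)
v(c) = (2 + c)/(-1 + c)
s(h, l) = 6*l
d(X, u) = 5/4 + 6*X (d(X, u) = 6*X - (2 - ⅓)/(-1 - ⅓) = 6*X - 5/((-4/3)*3) = 6*X - (-3)*5/(4*3) = 6*X - 1*(-5/4) = 6*X + 5/4 = 5/4 + 6*X)
D(-46, -68)*d(6, 2) = -46*(5/4 + 6*6) = -46*(5/4 + 36) = -46*149/4 = -3427/2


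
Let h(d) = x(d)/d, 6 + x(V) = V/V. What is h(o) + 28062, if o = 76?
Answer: 2132707/76 ≈ 28062.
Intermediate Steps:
x(V) = -5 (x(V) = -6 + V/V = -6 + 1 = -5)
h(d) = -5/d
h(o) + 28062 = -5/76 + 28062 = 2132707/76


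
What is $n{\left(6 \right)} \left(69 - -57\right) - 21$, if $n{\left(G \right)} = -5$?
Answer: $-651$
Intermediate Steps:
$n{\left(6 \right)} \left(69 - -57\right) - 21 = - 5 \left(69 - -57\right) - 21 = - 5 \left(69 + 57\right) - 21 = \left(-5\right) 126 - 21 = -630 - 21 = -651$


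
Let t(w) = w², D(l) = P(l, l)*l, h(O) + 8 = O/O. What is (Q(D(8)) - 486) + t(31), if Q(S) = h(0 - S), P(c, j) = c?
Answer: 468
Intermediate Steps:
h(O) = -7 (h(O) = -8 + O/O = -8 + 1 = -7)
D(l) = l² (D(l) = l*l = l²)
Q(S) = -7
(Q(D(8)) - 486) + t(31) = (-7 - 486) + 31² = -493 + 961 = 468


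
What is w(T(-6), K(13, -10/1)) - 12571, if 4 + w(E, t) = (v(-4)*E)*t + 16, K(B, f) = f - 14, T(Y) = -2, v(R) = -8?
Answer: -12943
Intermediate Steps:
K(B, f) = -14 + f
w(E, t) = 12 - 8*E*t (w(E, t) = -4 + ((-8*E)*t + 16) = -4 + (-8*E*t + 16) = -4 + (16 - 8*E*t) = 12 - 8*E*t)
w(T(-6), K(13, -10/1)) - 12571 = (12 - 8*(-2)*(-14 - 10/1)) - 12571 = (12 - 8*(-2)*(-14 - 10*1)) - 12571 = (12 - 8*(-2)*(-14 - 10)) - 12571 = (12 - 8*(-2)*(-24)) - 12571 = (12 - 384) - 12571 = -372 - 12571 = -12943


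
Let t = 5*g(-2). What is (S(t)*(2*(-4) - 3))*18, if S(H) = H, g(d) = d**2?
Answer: -3960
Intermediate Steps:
t = 20 (t = 5*(-2)**2 = 5*4 = 20)
(S(t)*(2*(-4) - 3))*18 = (20*(2*(-4) - 3))*18 = (20*(-8 - 3))*18 = (20*(-11))*18 = -220*18 = -3960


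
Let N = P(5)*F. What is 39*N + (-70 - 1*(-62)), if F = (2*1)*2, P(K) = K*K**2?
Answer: 19492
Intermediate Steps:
P(K) = K**3
F = 4 (F = 2*2 = 4)
N = 500 (N = 5**3*4 = 125*4 = 500)
39*N + (-70 - 1*(-62)) = 39*500 + (-70 - 1*(-62)) = 19500 + (-70 + 62) = 19500 - 8 = 19492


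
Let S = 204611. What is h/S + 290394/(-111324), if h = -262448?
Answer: -14772427981/3796352494 ≈ -3.8912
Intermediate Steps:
h/S + 290394/(-111324) = -262448/204611 + 290394/(-111324) = -262448*1/204611 + 290394*(-1/111324) = -262448/204611 - 48399/18554 = -14772427981/3796352494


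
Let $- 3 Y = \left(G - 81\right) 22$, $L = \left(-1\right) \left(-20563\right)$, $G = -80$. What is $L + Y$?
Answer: $\frac{65231}{3} \approx 21744.0$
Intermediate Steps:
$L = 20563$
$Y = \frac{3542}{3}$ ($Y = - \frac{\left(-80 - 81\right) 22}{3} = - \frac{\left(-161\right) 22}{3} = \left(- \frac{1}{3}\right) \left(-3542\right) = \frac{3542}{3} \approx 1180.7$)
$L + Y = 20563 + \frac{3542}{3} = \frac{65231}{3}$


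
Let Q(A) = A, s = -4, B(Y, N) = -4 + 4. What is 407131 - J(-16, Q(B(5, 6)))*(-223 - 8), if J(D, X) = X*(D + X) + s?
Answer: 406207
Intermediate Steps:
B(Y, N) = 0
J(D, X) = -4 + X*(D + X) (J(D, X) = X*(D + X) - 4 = -4 + X*(D + X))
407131 - J(-16, Q(B(5, 6)))*(-223 - 8) = 407131 - (-4 + 0² - 16*0)*(-223 - 8) = 407131 - (-4 + 0 + 0)*(-231) = 407131 - (-4)*(-231) = 407131 - 1*924 = 407131 - 924 = 406207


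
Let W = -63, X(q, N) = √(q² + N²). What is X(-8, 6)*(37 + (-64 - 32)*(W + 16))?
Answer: 45490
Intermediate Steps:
X(q, N) = √(N² + q²)
X(-8, 6)*(37 + (-64 - 32)*(W + 16)) = √(6² + (-8)²)*(37 + (-64 - 32)*(-63 + 16)) = √(36 + 64)*(37 - 96*(-47)) = √100*(37 + 4512) = 10*4549 = 45490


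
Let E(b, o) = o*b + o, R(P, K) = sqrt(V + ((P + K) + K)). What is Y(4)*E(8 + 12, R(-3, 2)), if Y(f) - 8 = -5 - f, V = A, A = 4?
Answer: -21*sqrt(5) ≈ -46.957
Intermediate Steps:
V = 4
Y(f) = 3 - f (Y(f) = 8 + (-5 - f) = 3 - f)
R(P, K) = sqrt(4 + P + 2*K) (R(P, K) = sqrt(4 + ((P + K) + K)) = sqrt(4 + ((K + P) + K)) = sqrt(4 + (P + 2*K)) = sqrt(4 + P + 2*K))
E(b, o) = o + b*o (E(b, o) = b*o + o = o + b*o)
Y(4)*E(8 + 12, R(-3, 2)) = (3 - 1*4)*(sqrt(4 - 3 + 2*2)*(1 + (8 + 12))) = (3 - 4)*(sqrt(4 - 3 + 4)*(1 + 20)) = -sqrt(5)*21 = -21*sqrt(5)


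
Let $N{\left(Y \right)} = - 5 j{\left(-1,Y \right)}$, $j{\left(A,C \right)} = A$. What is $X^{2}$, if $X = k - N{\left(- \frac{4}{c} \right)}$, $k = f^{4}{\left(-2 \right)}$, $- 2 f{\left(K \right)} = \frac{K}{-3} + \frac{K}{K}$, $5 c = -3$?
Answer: $\frac{34281025}{1679616} \approx 20.41$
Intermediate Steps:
$c = - \frac{3}{5}$ ($c = \frac{1}{5} \left(-3\right) = - \frac{3}{5} \approx -0.6$)
$f{\left(K \right)} = - \frac{1}{2} + \frac{K}{6}$ ($f{\left(K \right)} = - \frac{\frac{K}{-3} + \frac{K}{K}}{2} = - \frac{K \left(- \frac{1}{3}\right) + 1}{2} = - \frac{- \frac{K}{3} + 1}{2} = - \frac{1 - \frac{K}{3}}{2} = - \frac{1}{2} + \frac{K}{6}$)
$k = \frac{625}{1296}$ ($k = \left(- \frac{1}{2} + \frac{1}{6} \left(-2\right)\right)^{4} = \left(- \frac{1}{2} - \frac{1}{3}\right)^{4} = \left(- \frac{5}{6}\right)^{4} = \frac{625}{1296} \approx 0.48225$)
$N{\left(Y \right)} = 5$ ($N{\left(Y \right)} = \left(-5\right) \left(-1\right) = 5$)
$X = - \frac{5855}{1296}$ ($X = \frac{625}{1296} - 5 = - \frac{5855}{1296} \approx -4.5177$)
$X^{2} = \left(- \frac{5855}{1296}\right)^{2} = \frac{34281025}{1679616}$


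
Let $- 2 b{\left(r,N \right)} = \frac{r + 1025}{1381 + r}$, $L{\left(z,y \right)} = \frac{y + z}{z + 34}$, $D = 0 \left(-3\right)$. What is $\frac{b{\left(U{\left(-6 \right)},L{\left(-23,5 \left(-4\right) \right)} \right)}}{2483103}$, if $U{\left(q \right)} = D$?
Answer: $- \frac{1025}{6858330486} \approx -1.4945 \cdot 10^{-7}$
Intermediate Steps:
$D = 0$
$U{\left(q \right)} = 0$
$L{\left(z,y \right)} = \frac{y + z}{34 + z}$
$b{\left(r,N \right)} = - \frac{1025 + r}{2 \left(1381 + r\right)}$ ($b{\left(r,N \right)} = - \frac{\left(r + 1025\right) \frac{1}{1381 + r}}{2} = - \frac{\left(1025 + r\right) \frac{1}{1381 + r}}{2} = - \frac{\frac{1}{1381 + r} \left(1025 + r\right)}{2} = - \frac{1025 + r}{2 \left(1381 + r\right)}$)
$\frac{b{\left(U{\left(-6 \right)},L{\left(-23,5 \left(-4\right) \right)} \right)}}{2483103} = \frac{\frac{1}{2} \frac{1}{1381 + 0} \left(-1025 - 0\right)}{2483103} = \frac{-1025 + 0}{2 \cdot 1381} \cdot \frac{1}{2483103} = \frac{1}{2} \cdot \frac{1}{1381} \left(-1025\right) \frac{1}{2483103} = \left(- \frac{1025}{2762}\right) \frac{1}{2483103} = - \frac{1025}{6858330486}$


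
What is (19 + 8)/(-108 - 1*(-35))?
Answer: -27/73 ≈ -0.36986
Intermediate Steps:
(19 + 8)/(-108 - 1*(-35)) = 27/(-108 + 35) = 27/(-73) = 27*(-1/73) = -27/73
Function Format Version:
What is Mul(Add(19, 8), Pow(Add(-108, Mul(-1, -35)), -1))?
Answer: Rational(-27, 73) ≈ -0.36986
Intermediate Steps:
Mul(Add(19, 8), Pow(Add(-108, Mul(-1, -35)), -1)) = Mul(27, Pow(Add(-108, 35), -1)) = Mul(27, Pow(-73, -1)) = Mul(27, Rational(-1, 73)) = Rational(-27, 73)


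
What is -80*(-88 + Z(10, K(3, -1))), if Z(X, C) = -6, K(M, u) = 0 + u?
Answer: 7520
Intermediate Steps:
K(M, u) = u
-80*(-88 + Z(10, K(3, -1))) = -80*(-88 - 6) = -80*(-94) = 7520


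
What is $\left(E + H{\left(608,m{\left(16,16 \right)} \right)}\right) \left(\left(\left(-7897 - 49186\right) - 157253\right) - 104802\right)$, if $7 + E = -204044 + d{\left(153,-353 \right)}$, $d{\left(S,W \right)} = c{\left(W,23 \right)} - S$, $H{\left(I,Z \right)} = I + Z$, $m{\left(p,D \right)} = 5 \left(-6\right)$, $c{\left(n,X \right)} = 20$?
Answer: $64978411628$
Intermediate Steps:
$m{\left(p,D \right)} = -30$
$d{\left(S,W \right)} = 20 - S$
$E = -204184$ ($E = -7 + \left(-204044 + \left(20 - 153\right)\right) = -7 - 204177 = -204184$)
$\left(E + H{\left(608,m{\left(16,16 \right)} \right)}\right) \left(\left(\left(-7897 - 49186\right) - 157253\right) - 104802\right) = \left(-204184 + \left(608 - 30\right)\right) \left(\left(\left(-7897 - 49186\right) - 157253\right) - 104802\right) = \left(-204184 + 578\right) \left(\left(-57083 - 157253\right) - 104802\right) = - 203606 \left(-214336 - 104802\right) = \left(-203606\right) \left(-319138\right) = 64978411628$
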